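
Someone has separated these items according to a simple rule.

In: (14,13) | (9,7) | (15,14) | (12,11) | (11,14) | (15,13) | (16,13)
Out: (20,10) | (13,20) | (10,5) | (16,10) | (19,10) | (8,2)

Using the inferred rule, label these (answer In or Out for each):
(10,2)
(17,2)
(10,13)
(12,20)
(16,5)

Out, Out, In, Out, Out

The common property of the 'In' items is: |first − second| ≤ 3. No 'Out' item has it.
(10,2): Out (|10−2| = 8).
(17,2): Out (|17−2| = 15).
(10,13): In (|10−13| = 3).
(12,20): Out (|12−20| = 8).
(16,5): Out (|16−5| = 11).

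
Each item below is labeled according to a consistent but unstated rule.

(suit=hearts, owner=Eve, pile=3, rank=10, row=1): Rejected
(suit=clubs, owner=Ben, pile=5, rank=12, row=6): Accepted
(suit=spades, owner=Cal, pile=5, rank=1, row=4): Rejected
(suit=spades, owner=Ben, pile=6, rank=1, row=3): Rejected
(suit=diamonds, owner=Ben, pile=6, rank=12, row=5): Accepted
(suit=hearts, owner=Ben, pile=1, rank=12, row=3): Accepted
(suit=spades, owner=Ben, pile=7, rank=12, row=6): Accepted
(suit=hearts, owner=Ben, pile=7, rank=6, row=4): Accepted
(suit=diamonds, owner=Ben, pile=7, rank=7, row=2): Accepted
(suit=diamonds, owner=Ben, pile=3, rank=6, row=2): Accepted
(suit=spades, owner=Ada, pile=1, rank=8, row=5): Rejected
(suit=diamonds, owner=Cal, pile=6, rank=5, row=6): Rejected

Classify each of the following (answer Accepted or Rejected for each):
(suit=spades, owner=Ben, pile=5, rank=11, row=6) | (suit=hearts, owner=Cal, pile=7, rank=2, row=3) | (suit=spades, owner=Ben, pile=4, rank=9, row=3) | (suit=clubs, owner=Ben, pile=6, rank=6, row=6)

The pattern is that an item is 'Accepted' exactly when: owner is Ben AND rank ≥ 5.
(suit=spades, owner=Ben, pile=5, rank=11, row=6): owner is Ben, rank = 11, checks out → Accepted.
(suit=hearts, owner=Cal, pile=7, rank=2, row=3): owner is Cal, rank = 2, does not fit → Rejected.
(suit=spades, owner=Ben, pile=4, rank=9, row=3): owner is Ben, rank = 9, checks out → Accepted.
(suit=clubs, owner=Ben, pile=6, rank=6, row=6): owner is Ben, rank = 6, checks out → Accepted.

Accepted, Rejected, Accepted, Accepted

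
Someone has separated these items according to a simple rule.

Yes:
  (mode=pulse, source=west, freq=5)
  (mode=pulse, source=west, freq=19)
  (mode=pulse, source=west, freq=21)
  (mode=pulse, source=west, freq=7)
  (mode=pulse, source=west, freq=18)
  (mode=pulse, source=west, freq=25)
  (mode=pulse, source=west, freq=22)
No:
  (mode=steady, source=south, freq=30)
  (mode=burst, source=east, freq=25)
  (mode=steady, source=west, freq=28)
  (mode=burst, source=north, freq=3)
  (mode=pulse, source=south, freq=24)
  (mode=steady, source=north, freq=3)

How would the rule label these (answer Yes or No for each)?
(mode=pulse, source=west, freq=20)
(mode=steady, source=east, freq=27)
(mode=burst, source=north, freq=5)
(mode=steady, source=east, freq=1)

The simplest hypothesis consistent with all the labels is: mode is pulse AND source is west.
(mode=pulse, source=west, freq=20): mode is pulse, source is west, has this property → Yes.
(mode=steady, source=east, freq=27): mode is steady, source is east, fails this test → No.
(mode=burst, source=north, freq=5): mode is burst, source is north, fails this test → No.
(mode=steady, source=east, freq=1): mode is steady, source is east, fails this test → No.

Yes, No, No, No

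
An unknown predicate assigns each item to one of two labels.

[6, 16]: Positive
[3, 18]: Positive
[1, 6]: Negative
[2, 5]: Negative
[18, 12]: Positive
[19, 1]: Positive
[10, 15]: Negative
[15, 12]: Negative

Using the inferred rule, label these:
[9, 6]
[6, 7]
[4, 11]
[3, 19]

Negative, Negative, Negative, Positive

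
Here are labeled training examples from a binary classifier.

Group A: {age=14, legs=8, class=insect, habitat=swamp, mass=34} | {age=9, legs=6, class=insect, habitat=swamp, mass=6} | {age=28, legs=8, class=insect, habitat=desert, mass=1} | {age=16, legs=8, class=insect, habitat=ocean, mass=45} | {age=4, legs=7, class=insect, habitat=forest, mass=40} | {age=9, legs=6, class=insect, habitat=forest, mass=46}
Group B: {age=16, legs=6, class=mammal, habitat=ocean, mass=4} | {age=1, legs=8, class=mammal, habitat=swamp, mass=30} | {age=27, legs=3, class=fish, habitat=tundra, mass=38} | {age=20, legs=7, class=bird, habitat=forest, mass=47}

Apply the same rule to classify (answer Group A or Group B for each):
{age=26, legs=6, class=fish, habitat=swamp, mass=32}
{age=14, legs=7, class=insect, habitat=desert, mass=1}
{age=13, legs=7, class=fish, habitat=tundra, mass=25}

Group B, Group A, Group B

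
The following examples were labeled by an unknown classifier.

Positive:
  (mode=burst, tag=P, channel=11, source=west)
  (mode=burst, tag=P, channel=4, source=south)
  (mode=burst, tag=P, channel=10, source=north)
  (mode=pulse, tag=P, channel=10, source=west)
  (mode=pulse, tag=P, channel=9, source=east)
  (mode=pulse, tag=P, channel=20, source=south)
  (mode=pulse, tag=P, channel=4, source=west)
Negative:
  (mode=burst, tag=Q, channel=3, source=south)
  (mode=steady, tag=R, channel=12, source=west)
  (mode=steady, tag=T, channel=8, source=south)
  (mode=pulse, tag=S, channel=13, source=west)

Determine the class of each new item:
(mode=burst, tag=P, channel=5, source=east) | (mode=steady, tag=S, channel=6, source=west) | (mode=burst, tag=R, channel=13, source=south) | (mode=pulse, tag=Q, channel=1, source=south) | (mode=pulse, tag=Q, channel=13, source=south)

Positive, Negative, Negative, Negative, Negative

A rule that fits every label: tag is P — true of each 'Positive' example, false of each 'Negative' one.
(mode=burst, tag=P, channel=5, source=east) — tag is P, hence Positive.
(mode=steady, tag=S, channel=6, source=west) — tag is S, hence Negative.
(mode=burst, tag=R, channel=13, source=south) — tag is R, hence Negative.
(mode=pulse, tag=Q, channel=1, source=south) — tag is Q, hence Negative.
(mode=pulse, tag=Q, channel=13, source=south) — tag is Q, hence Negative.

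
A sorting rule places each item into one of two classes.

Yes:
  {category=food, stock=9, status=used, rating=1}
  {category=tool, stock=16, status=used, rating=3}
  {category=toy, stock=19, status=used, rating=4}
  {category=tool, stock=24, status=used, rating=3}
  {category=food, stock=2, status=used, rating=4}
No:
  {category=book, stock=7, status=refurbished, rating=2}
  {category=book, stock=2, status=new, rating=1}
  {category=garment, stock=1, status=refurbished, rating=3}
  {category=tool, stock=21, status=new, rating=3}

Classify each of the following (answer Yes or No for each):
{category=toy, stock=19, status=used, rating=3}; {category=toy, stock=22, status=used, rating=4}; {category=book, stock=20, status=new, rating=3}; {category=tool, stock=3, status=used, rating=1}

Rule: status is used. This holds for each 'Yes' example and fails for each 'No' one.
{category=toy, stock=19, status=used, rating=3}: Yes (status is used).
{category=toy, stock=22, status=used, rating=4}: Yes (status is used).
{category=book, stock=20, status=new, rating=3}: No (status is new).
{category=tool, stock=3, status=used, rating=1}: Yes (status is used).

Yes, Yes, No, Yes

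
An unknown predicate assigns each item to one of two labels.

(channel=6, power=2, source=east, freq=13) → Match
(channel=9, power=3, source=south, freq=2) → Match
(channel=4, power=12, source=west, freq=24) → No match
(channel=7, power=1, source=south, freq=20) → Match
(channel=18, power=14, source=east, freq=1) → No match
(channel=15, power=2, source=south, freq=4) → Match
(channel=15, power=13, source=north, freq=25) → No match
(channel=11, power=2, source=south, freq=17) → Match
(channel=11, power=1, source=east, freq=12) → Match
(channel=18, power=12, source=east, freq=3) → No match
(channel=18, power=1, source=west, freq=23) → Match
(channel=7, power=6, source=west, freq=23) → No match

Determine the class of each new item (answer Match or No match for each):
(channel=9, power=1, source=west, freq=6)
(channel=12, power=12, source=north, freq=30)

Match, No match

All 'Match' examples share one property — power ≤ 3 — and every 'No match' example lacks it.
(channel=9, power=1, source=west, freq=6): power = 1, matches → Match. (channel=12, power=12, source=north, freq=30): power = 12, does not fit → No match.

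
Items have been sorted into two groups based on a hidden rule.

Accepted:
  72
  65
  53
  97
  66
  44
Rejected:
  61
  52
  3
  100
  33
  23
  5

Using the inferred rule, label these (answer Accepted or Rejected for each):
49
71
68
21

Every 'Accepted' example satisfies: digit sum ≥ 8. None of the 'Rejected' examples do.
49: digit sum 4+9 = 13 — checks out, so Accepted. 71: digit sum 7+1 = 8 — checks out, so Accepted. 68: digit sum 6+8 = 14 — checks out, so Accepted. 21: digit sum 2+1 = 3 — does not pass, so Rejected.

Accepted, Accepted, Accepted, Rejected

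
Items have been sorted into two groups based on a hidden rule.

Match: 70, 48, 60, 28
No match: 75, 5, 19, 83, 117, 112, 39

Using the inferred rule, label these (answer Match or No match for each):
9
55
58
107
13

The rule appears to be: even AND at most 70.

No match, No match, Match, No match, No match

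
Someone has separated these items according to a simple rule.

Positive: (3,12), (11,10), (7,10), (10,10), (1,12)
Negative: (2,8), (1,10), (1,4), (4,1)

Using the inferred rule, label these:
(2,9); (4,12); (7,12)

All 'Positive' examples share one property — sum ≥ 13 — and every 'Negative' example lacks it.

Negative, Positive, Positive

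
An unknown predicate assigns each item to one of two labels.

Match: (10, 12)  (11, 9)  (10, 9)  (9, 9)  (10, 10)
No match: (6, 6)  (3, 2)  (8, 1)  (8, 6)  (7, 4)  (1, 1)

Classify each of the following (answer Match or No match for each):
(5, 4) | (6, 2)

All 'Match' examples share one property — sum ≥ 18 — and every 'No match' example lacks it.

No match, No match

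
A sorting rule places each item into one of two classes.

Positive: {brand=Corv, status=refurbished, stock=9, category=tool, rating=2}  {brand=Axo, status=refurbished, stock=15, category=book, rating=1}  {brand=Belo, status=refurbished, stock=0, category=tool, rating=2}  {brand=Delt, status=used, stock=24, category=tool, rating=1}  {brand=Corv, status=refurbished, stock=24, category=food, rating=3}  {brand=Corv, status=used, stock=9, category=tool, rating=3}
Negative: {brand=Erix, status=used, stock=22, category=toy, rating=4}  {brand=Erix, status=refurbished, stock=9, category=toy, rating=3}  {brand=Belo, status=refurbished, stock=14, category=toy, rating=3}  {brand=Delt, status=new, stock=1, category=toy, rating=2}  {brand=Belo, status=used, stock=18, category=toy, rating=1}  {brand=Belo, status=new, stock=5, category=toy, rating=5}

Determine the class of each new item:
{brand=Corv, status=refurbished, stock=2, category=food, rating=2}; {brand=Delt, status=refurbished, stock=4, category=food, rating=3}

Positive, Positive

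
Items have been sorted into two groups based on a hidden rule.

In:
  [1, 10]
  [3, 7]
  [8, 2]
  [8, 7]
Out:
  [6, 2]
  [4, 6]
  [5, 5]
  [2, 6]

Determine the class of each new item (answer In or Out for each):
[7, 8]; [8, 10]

In, In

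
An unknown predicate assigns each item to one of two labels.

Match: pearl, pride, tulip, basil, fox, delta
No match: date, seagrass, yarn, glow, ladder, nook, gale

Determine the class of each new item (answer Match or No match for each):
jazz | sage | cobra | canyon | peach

The rule appears to be: odd length.
No match: jazz, since length 4. No match: sage, since length 4. Match: cobra, since length 5. No match: canyon, since length 6. Match: peach, since length 5.

No match, No match, Match, No match, Match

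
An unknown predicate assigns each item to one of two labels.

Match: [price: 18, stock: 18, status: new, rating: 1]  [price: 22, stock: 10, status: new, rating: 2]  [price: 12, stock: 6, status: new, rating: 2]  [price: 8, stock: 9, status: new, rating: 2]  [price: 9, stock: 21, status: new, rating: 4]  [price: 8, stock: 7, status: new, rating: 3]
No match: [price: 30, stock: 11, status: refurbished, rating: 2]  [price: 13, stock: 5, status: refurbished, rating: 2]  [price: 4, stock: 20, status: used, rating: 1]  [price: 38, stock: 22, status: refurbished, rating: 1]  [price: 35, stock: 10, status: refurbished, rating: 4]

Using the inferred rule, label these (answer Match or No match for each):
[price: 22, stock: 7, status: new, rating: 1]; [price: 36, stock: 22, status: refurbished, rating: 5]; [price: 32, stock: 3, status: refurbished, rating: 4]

Match, No match, No match

Looking at the examples, the only property every 'Match' case has and every 'No match' case lacks is: status is new.
[price: 22, stock: 7, status: new, rating: 1] → status is new → Match.
[price: 36, stock: 22, status: refurbished, rating: 5] → status is refurbished → No match.
[price: 32, stock: 3, status: refurbished, rating: 4] → status is refurbished → No match.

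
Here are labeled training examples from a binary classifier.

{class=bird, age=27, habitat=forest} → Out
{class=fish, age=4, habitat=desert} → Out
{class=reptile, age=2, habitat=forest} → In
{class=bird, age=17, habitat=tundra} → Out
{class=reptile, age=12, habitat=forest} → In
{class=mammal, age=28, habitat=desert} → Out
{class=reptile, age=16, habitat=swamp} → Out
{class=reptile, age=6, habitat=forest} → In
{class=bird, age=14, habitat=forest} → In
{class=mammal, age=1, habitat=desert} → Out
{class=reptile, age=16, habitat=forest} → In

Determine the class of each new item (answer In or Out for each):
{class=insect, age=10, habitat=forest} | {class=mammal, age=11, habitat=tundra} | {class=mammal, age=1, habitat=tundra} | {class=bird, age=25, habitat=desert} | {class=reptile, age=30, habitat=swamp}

In, Out, Out, Out, Out

The classifier is using: habitat is forest AND age ≤ 16.
{class=insect, age=10, habitat=forest} — habitat is forest, age = 10, hence In.
{class=mammal, age=11, habitat=tundra} — habitat is tundra, age = 11, hence Out.
{class=mammal, age=1, habitat=tundra} — habitat is tundra, age = 1, hence Out.
{class=bird, age=25, habitat=desert} — habitat is desert, age = 25, hence Out.
{class=reptile, age=30, habitat=swamp} — habitat is swamp, age = 30, hence Out.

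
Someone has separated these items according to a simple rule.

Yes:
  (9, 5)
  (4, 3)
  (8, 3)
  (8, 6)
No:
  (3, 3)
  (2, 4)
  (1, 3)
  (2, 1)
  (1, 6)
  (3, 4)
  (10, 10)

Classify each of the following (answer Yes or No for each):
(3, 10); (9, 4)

No, Yes

The distinguishing property — first > second AND sum ≥ 4 — holds for all the 'Yes' cases and none of the 'No' cases.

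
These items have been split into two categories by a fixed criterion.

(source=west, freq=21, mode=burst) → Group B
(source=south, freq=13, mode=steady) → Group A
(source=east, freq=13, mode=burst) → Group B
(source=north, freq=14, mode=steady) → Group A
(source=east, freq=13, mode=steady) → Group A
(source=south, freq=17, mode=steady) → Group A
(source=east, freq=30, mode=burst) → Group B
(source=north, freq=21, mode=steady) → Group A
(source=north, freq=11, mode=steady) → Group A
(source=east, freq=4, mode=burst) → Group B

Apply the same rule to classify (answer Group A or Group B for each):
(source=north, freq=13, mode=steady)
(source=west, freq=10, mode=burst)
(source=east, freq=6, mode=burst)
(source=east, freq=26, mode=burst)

Group A, Group B, Group B, Group B

The rule appears to be: mode is steady.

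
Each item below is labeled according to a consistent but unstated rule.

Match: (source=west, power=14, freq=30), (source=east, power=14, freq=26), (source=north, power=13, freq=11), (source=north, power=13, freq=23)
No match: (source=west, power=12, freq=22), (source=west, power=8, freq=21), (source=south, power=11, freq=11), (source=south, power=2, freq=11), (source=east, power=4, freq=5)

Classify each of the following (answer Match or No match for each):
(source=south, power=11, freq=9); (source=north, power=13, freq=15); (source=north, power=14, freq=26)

'Match' ⟺ power ≥ 13.
(source=south, power=11, freq=9): power = 11 — fails this test, so No match. (source=north, power=13, freq=15): power = 13 — has this property, so Match. (source=north, power=14, freq=26): power = 14 — has this property, so Match.

No match, Match, Match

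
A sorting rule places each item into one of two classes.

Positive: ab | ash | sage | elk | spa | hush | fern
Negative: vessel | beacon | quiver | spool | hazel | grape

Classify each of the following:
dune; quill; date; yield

Positive, Negative, Positive, Negative

One predicate separates the groups cleanly: length ≤ 4.
dune — length 4, hence Positive.
quill — length 5, hence Negative.
date — length 4, hence Positive.
yield — length 5, hence Negative.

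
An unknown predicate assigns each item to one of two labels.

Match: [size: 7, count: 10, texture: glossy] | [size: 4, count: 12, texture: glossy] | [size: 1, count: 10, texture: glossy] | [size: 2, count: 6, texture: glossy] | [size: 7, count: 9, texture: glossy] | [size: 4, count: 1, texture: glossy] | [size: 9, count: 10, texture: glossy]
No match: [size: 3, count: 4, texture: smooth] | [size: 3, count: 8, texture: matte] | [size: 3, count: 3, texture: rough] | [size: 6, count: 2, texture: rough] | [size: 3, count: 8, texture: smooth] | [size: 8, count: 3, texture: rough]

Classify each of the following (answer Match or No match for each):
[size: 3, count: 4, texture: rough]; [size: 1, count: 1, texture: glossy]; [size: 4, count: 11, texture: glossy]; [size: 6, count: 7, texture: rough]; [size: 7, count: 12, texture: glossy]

No match, Match, Match, No match, Match

All 'Match' examples share one property — texture is glossy — and every 'No match' example lacks it.
[size: 3, count: 4, texture: rough]: texture is rough, doesn't qualify → No match. [size: 1, count: 1, texture: glossy]: texture is glossy, has this property → Match. [size: 4, count: 11, texture: glossy]: texture is glossy, has this property → Match. [size: 6, count: 7, texture: rough]: texture is rough, doesn't qualify → No match. [size: 7, count: 12, texture: glossy]: texture is glossy, has this property → Match.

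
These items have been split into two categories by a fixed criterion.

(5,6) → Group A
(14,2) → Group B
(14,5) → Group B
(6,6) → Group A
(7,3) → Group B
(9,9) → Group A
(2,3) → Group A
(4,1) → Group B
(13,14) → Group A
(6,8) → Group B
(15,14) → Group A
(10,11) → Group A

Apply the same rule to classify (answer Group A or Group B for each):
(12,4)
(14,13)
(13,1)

One predicate separates the groups cleanly: |first − second| ≤ 1.
Group B: (12,4), since |12−4| = 8.
Group A: (14,13), since |14−13| = 1.
Group B: (13,1), since |13−1| = 12.

Group B, Group A, Group B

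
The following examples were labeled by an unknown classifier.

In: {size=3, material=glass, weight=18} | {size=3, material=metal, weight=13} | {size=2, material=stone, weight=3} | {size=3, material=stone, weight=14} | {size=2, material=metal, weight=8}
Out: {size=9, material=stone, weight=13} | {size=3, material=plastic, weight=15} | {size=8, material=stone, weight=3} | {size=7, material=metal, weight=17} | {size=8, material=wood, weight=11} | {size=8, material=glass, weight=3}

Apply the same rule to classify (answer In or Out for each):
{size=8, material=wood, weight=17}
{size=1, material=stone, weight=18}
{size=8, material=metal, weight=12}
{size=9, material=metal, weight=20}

Out, In, Out, Out

The common property of the 'In' items is: size ≤ 3 AND weight ≠ 15. No 'Out' item has it.
{size=8, material=wood, weight=17} → size = 8, weight = 17 → Out.
{size=1, material=stone, weight=18} → size = 1, weight = 18 → In.
{size=8, material=metal, weight=12} → size = 8, weight = 12 → Out.
{size=9, material=metal, weight=20} → size = 9, weight = 20 → Out.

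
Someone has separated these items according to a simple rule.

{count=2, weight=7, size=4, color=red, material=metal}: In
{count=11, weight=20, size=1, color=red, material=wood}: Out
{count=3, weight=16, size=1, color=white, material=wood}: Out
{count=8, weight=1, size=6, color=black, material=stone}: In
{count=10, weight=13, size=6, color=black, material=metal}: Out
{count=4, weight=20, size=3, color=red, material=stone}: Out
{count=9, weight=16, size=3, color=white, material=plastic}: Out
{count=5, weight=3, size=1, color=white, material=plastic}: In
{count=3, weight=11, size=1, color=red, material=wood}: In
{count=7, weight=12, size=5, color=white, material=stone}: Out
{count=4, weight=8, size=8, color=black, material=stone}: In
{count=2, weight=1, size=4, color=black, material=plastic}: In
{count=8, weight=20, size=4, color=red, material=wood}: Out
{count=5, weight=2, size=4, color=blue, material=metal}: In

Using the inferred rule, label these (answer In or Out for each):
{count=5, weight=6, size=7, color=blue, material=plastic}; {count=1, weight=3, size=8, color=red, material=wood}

In, In

The pattern is that an item is 'In' exactly when: weight ≤ 11.
In: {count=5, weight=6, size=7, color=blue, material=plastic}, since weight = 6. In: {count=1, weight=3, size=8, color=red, material=wood}, since weight = 3.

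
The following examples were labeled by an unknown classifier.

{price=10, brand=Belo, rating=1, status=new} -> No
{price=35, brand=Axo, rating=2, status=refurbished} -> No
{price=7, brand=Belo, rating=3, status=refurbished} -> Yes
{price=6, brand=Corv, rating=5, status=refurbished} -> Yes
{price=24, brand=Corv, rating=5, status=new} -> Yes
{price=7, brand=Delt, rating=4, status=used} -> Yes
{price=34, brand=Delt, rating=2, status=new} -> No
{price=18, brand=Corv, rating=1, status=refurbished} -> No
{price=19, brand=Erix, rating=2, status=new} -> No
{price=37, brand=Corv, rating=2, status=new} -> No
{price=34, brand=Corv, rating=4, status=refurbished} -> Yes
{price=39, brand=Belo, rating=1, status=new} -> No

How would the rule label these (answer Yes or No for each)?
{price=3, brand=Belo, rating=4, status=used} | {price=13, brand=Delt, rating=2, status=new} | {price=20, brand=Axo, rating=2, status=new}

Yes, No, No

'Yes' ⟺ rating ≥ 3.
{price=3, brand=Belo, rating=4, status=used}: rating = 4 — checks out, so Yes.
{price=13, brand=Delt, rating=2, status=new}: rating = 2 — fails the rule, so No.
{price=20, brand=Axo, rating=2, status=new}: rating = 2 — fails the rule, so No.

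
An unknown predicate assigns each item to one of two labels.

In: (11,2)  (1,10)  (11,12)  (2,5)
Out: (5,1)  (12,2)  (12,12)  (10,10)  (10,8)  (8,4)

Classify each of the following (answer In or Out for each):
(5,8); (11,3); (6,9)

In, Out, In

The common property of the 'In' items is: sum is odd. No 'Out' item has it.
In: (5,8), since 5+8 = 13. Out: (11,3), since 11+3 = 14. In: (6,9), since 6+9 = 15.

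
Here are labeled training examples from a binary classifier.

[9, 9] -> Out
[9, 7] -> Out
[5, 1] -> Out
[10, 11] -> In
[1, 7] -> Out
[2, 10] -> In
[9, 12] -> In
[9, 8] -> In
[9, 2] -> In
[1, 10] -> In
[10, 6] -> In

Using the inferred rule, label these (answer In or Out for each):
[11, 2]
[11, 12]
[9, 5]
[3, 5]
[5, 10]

In, In, Out, Out, In

Checking candidate rules against both groups, what survives is: product is even.
[11, 2] — 11·2 = 22, hence In. [11, 12] — 11·12 = 132, hence In. [9, 5] — 9·5 = 45, hence Out. [3, 5] — 3·5 = 15, hence Out. [5, 10] — 5·10 = 50, hence In.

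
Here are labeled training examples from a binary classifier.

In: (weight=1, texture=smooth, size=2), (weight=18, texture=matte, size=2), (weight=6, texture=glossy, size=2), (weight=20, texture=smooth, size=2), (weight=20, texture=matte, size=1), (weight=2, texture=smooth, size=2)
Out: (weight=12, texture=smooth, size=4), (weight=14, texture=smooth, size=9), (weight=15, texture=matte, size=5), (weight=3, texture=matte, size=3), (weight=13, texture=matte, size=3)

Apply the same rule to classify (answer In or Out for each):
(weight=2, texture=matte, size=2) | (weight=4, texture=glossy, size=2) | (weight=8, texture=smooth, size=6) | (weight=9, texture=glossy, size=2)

The simplest hypothesis consistent with all the labels is: size ≤ 2.
In: (weight=2, texture=matte, size=2), since size = 2. In: (weight=4, texture=glossy, size=2), since size = 2. Out: (weight=8, texture=smooth, size=6), since size = 6. In: (weight=9, texture=glossy, size=2), since size = 2.

In, In, Out, In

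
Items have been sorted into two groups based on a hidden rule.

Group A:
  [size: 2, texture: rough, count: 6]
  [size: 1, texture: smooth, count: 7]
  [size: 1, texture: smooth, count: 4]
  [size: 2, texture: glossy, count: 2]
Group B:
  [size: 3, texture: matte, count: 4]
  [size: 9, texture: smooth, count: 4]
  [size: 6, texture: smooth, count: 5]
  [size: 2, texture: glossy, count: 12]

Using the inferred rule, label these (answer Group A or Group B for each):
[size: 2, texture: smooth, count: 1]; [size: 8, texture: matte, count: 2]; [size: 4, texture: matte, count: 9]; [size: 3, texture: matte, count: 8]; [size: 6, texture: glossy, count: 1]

Group A, Group B, Group B, Group B, Group B

One predicate separates the groups cleanly: count ≤ 7 AND size ≤ 2.
[size: 2, texture: smooth, count: 1] → count = 1, size = 2 → Group A.
[size: 8, texture: matte, count: 2] → count = 2, size = 8 → Group B.
[size: 4, texture: matte, count: 9] → count = 9, size = 4 → Group B.
[size: 3, texture: matte, count: 8] → count = 8, size = 3 → Group B.
[size: 6, texture: glossy, count: 1] → count = 1, size = 6 → Group B.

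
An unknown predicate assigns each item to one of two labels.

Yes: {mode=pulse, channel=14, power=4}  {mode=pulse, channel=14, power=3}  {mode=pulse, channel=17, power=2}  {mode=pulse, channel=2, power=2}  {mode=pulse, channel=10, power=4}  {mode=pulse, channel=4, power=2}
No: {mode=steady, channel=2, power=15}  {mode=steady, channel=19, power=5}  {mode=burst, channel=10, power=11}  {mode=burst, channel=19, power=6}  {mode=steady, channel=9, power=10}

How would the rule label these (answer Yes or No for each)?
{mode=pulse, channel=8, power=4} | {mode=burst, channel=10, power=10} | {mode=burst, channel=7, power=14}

Yes, No, No

A rule that fits every label: mode is pulse — true of each 'Yes' example, false of each 'No' one.
{mode=pulse, channel=8, power=4}: mode is pulse, qualifies → Yes. {mode=burst, channel=10, power=10}: mode is burst, does not satisfy this → No. {mode=burst, channel=7, power=14}: mode is burst, does not satisfy this → No.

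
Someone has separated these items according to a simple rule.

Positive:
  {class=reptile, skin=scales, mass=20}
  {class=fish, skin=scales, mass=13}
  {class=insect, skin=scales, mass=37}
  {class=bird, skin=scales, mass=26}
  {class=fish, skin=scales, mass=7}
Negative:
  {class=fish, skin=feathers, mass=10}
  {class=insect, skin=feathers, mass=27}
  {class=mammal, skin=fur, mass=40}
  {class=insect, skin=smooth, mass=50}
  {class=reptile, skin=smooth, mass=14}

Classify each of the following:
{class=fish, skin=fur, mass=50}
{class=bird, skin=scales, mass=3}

Negative, Positive

The distinguishing property — skin is scales — holds for all the 'Positive' cases and none of the 'Negative' cases.
{class=fish, skin=fur, mass=50}: skin is fur, does not pass → Negative. {class=bird, skin=scales, mass=3}: skin is scales, passes → Positive.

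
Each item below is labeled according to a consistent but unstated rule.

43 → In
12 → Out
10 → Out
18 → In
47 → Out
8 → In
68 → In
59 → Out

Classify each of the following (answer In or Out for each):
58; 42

In, Out

Comparing the two groups points to one rule — ≡ 3 (mod 5).
58: 58 mod 5 = 3, satisfies this → In.
42: 42 mod 5 = 2, lacks this property → Out.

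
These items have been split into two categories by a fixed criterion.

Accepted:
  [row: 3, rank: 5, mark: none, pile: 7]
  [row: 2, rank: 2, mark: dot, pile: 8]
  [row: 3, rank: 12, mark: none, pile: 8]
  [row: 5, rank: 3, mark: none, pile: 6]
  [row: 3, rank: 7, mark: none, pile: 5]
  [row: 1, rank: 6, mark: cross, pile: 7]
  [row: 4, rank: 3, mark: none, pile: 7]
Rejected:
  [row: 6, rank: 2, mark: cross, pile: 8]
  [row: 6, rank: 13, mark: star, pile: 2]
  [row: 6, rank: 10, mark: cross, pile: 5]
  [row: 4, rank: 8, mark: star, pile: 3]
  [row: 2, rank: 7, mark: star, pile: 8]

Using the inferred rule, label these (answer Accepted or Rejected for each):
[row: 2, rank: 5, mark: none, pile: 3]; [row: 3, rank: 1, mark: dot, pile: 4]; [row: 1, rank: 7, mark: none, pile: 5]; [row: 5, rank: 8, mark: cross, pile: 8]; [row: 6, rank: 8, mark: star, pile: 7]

The pattern is that an item is 'Accepted' exactly when: mark is not star AND row ≤ 5.

Accepted, Accepted, Accepted, Accepted, Rejected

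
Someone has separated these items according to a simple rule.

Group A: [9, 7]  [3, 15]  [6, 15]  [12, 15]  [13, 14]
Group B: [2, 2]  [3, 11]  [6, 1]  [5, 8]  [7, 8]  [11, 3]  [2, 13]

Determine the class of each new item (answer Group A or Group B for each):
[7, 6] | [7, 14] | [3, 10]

The common property of the 'Group A' items is: sum ≥ 16. No 'Group B' item has it.
[7, 6] → 7+6 = 13 → Group B. [7, 14] → 7+14 = 21 → Group A. [3, 10] → 3+10 = 13 → Group B.

Group B, Group A, Group B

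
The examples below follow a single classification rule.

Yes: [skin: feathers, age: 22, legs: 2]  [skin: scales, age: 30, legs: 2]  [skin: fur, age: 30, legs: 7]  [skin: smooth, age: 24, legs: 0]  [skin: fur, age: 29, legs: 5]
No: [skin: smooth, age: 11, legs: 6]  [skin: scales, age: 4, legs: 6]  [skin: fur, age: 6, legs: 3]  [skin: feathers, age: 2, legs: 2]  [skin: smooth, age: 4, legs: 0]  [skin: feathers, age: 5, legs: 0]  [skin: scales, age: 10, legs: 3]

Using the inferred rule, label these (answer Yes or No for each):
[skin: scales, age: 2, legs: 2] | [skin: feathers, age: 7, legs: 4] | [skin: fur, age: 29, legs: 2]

The classifier is using: age ≥ 22.
[skin: scales, age: 2, legs: 2]: No (age = 2). [skin: feathers, age: 7, legs: 4]: No (age = 7). [skin: fur, age: 29, legs: 2]: Yes (age = 29).

No, No, Yes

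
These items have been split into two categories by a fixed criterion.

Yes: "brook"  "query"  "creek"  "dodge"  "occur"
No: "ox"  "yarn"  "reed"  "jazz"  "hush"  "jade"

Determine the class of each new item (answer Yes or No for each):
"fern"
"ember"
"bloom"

No, Yes, Yes

The pattern is that an item is 'Yes' exactly when: odd length.
"fern" — length 4, hence No.
"ember" — length 5, hence Yes.
"bloom" — length 5, hence Yes.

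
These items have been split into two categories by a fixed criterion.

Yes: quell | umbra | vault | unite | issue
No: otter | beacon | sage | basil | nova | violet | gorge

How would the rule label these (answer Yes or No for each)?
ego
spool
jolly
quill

Comparing the two groups points to one rule — contains 'u'.
No: ego, since no 'u'. No: spool, since no 'u'. No: jolly, since no 'u'. Yes: quill, since has 'u'.

No, No, No, Yes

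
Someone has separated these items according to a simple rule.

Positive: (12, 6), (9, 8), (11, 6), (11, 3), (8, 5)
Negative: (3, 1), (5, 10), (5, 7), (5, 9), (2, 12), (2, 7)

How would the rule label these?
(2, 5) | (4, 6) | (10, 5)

Negative, Negative, Positive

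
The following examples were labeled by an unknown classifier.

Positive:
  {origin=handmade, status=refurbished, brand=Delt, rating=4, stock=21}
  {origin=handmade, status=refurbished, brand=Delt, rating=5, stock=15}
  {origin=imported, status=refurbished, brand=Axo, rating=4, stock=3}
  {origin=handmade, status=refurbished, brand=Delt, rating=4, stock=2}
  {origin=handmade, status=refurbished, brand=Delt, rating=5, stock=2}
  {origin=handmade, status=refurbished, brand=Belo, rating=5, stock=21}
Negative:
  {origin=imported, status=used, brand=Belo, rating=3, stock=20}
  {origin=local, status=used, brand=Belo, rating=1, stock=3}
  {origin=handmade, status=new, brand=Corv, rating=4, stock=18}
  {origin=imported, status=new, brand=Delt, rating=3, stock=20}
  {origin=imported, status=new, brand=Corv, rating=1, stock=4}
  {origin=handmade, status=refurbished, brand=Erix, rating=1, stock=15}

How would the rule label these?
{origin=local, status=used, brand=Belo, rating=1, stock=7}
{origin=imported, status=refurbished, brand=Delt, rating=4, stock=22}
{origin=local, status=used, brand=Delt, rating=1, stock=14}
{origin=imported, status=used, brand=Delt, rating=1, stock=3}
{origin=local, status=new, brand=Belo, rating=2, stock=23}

The common property of the 'Positive' items is: status is refurbished AND rating ≥ 3. No 'Negative' item has it.
Negative: {origin=local, status=used, brand=Belo, rating=1, stock=7}, since status is used, rating = 1.
Positive: {origin=imported, status=refurbished, brand=Delt, rating=4, stock=22}, since status is refurbished, rating = 4.
Negative: {origin=local, status=used, brand=Delt, rating=1, stock=14}, since status is used, rating = 1.
Negative: {origin=imported, status=used, brand=Delt, rating=1, stock=3}, since status is used, rating = 1.
Negative: {origin=local, status=new, brand=Belo, rating=2, stock=23}, since status is new, rating = 2.

Negative, Positive, Negative, Negative, Negative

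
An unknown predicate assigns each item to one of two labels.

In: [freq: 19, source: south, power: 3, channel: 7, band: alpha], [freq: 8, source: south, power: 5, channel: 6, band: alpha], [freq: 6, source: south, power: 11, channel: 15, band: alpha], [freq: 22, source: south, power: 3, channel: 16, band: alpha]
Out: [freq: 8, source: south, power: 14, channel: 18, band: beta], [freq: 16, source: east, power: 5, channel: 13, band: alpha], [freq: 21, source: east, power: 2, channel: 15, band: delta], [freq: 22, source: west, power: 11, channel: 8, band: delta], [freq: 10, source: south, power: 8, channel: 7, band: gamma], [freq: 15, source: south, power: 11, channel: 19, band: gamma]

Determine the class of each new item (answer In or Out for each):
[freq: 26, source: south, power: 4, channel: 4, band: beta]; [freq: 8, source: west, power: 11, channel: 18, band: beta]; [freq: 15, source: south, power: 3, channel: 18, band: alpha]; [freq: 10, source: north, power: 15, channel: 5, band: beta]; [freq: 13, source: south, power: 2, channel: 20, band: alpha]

Out, Out, In, Out, In

The common property of the 'In' items is: band is alpha AND source is south. No 'Out' item has it.
Out: [freq: 26, source: south, power: 4, channel: 4, band: beta], since band is beta, source is south. Out: [freq: 8, source: west, power: 11, channel: 18, band: beta], since band is beta, source is west. In: [freq: 15, source: south, power: 3, channel: 18, band: alpha], since band is alpha, source is south. Out: [freq: 10, source: north, power: 15, channel: 5, band: beta], since band is beta, source is north. In: [freq: 13, source: south, power: 2, channel: 20, band: alpha], since band is alpha, source is south.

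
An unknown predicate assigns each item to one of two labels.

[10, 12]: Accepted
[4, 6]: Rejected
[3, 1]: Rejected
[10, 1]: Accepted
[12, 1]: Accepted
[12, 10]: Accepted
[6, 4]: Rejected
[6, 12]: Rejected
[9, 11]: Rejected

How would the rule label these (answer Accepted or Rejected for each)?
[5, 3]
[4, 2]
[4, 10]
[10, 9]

One predicate separates the groups cleanly: first ≥ 10.
[5, 3]: Rejected (first 5). [4, 2]: Rejected (first 4). [4, 10]: Rejected (first 4). [10, 9]: Accepted (first 10).

Rejected, Rejected, Rejected, Accepted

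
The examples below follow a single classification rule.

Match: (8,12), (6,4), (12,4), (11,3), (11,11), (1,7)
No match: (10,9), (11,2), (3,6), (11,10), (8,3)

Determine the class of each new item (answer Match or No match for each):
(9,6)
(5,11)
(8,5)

No match, Match, No match

The pattern is that an item is 'Match' exactly when: sum is even.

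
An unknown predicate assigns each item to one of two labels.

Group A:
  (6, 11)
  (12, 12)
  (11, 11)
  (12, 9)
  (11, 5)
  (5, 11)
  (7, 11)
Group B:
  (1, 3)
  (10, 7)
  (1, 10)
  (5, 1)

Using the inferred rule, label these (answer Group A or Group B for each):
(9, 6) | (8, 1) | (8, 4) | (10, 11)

Group B, Group B, Group B, Group A

The distinguishing property — max ≥ 11 — holds for all the 'Group A' cases and none of the 'Group B' cases.
(9, 6) → max 9 → Group B. (8, 1) → max 8 → Group B. (8, 4) → max 8 → Group B. (10, 11) → max 11 → Group A.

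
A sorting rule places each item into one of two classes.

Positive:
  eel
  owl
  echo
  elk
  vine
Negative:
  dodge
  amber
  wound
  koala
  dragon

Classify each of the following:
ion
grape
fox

The classifier is using: length ≤ 4.

Positive, Negative, Positive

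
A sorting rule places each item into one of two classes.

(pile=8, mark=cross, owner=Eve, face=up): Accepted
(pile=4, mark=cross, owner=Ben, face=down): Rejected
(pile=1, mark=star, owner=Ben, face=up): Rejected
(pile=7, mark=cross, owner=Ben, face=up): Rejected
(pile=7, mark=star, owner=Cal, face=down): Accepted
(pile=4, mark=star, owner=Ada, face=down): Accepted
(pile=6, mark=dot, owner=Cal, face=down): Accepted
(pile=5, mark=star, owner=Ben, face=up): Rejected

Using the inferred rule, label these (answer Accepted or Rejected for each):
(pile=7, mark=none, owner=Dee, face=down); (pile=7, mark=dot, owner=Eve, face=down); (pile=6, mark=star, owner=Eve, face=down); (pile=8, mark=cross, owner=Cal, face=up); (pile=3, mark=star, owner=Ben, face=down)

All 'Accepted' examples share one property — owner is not Ben — and every 'Rejected' example lacks it.
(pile=7, mark=none, owner=Dee, face=down): owner is Dee — meets the rule, so Accepted.
(pile=7, mark=dot, owner=Eve, face=down): owner is Eve — meets the rule, so Accepted.
(pile=6, mark=star, owner=Eve, face=down): owner is Eve — meets the rule, so Accepted.
(pile=8, mark=cross, owner=Cal, face=up): owner is Cal — meets the rule, so Accepted.
(pile=3, mark=star, owner=Ben, face=down): owner is Ben — does not pass, so Rejected.

Accepted, Accepted, Accepted, Accepted, Rejected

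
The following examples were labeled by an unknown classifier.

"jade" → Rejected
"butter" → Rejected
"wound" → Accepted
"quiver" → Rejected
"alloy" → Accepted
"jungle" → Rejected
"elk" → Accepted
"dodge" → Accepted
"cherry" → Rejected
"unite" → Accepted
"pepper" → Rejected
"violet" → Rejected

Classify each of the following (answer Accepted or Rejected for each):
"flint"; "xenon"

The distinguishing property — odd length — holds for all the 'Accepted' cases and none of the 'Rejected' cases.

Accepted, Accepted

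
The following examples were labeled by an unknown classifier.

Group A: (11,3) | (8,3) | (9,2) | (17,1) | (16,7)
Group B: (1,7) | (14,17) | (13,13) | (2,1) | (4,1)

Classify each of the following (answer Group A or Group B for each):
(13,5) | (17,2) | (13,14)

A rule that fits every label: first > second AND sum ≥ 8 — true of each 'Group A' example, false of each 'Group B' one.

Group A, Group A, Group B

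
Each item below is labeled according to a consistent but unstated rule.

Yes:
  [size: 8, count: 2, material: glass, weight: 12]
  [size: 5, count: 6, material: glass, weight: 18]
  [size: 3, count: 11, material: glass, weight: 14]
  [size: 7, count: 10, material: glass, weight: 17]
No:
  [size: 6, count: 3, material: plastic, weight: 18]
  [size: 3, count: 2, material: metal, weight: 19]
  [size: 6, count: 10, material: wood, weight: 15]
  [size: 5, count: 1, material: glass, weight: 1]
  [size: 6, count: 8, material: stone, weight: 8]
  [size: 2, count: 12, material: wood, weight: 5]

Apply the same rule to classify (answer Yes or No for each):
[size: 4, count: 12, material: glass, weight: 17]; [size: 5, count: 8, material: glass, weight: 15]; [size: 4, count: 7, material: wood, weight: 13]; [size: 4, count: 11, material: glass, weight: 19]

One predicate separates the groups cleanly: material is glass AND count ≥ 2.
[size: 4, count: 12, material: glass, weight: 17] — material is glass, count = 12, hence Yes.
[size: 5, count: 8, material: glass, weight: 15] — material is glass, count = 8, hence Yes.
[size: 4, count: 7, material: wood, weight: 13] — material is wood, count = 7, hence No.
[size: 4, count: 11, material: glass, weight: 19] — material is glass, count = 11, hence Yes.

Yes, Yes, No, Yes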